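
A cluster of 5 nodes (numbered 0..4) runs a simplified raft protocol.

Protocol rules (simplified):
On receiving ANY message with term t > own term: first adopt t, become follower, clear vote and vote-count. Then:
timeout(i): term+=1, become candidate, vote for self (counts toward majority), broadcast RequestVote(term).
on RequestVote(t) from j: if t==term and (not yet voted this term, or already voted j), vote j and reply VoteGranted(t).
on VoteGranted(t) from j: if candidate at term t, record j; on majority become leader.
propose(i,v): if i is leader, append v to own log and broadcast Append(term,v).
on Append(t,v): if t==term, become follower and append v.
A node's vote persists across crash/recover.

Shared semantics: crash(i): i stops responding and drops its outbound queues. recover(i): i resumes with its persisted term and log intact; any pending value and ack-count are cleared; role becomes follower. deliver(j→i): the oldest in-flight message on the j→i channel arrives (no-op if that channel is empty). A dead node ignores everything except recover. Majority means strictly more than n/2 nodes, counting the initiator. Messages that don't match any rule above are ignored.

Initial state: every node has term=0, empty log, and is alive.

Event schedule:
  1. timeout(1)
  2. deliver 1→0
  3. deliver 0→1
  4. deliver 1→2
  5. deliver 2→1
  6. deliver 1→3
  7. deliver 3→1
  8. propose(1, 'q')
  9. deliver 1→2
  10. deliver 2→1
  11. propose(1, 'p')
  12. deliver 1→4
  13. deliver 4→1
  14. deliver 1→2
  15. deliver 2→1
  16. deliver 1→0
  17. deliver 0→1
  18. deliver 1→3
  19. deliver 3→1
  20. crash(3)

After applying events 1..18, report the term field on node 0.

1

1. timeout(1):  <1:cand t1 ->
2. deliver 1→0:  <0:foll t1 ->
3. deliver 0→1:  nop
4. deliver 1→2:  <2:foll t1 ->
5. deliver 2→1:  <1:lead t1 ->
6. deliver 1→3:  <3:foll t1 ->
7. deliver 3→1:  nop
8. propose(1,'q'):  <1:lead t1 q>
9. deliver 1→2:  <2:foll t1 q>
10. deliver 2→1:  nop
11. propose(1,'p'):  <1:lead t1 q,p>
12. deliver 1→4:  <4:foll t1 ->
13. deliver 4→1:  nop
14. deliver 1→2:  <2:foll t1 q,p>
15. deliver 2→1:  nop
16. deliver 1→0:  <0:foll t1 q>
17. deliver 0→1:  nop
18. deliver 1→3:  <3:foll t1 q>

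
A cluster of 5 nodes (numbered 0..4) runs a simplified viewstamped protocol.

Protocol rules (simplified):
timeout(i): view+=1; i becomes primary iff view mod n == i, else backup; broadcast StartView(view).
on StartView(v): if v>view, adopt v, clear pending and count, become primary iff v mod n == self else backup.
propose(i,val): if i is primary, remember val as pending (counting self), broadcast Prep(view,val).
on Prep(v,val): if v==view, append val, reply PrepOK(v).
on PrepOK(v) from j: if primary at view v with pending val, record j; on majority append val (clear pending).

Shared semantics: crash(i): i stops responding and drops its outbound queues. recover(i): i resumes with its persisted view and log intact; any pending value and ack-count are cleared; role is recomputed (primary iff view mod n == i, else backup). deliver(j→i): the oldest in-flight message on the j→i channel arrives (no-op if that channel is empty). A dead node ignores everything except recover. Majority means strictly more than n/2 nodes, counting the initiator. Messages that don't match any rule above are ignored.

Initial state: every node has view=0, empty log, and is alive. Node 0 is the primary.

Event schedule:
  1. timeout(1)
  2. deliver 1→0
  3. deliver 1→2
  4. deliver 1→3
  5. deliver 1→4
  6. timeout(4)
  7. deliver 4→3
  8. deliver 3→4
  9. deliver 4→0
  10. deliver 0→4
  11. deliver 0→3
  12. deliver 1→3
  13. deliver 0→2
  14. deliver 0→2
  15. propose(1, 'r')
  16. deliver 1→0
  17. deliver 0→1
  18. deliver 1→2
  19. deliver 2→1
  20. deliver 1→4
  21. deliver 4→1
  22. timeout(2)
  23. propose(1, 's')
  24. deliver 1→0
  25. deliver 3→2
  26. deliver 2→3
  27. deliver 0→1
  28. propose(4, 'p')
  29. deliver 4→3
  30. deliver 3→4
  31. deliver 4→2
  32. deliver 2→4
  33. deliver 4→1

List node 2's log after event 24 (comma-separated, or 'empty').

r

e1 timeout(1): 1[prim,v=1,-]
e2 deliver 1→0: 0[back,v=1,-]
e3 deliver 1→2: 2[back,v=1,-]
e4 deliver 1→3: 3[back,v=1,-]
e5 deliver 1→4: 4[back,v=1,-]
e6 timeout(4): 4[back,v=2,-]
e7 deliver 4→3: 3[back,v=2,-]
e8 deliver 3→4: ·
e9 deliver 4→0: 0[back,v=2,-]
e10 deliver 0→4: ·
e11 deliver 0→3: ·
e12 deliver 1→3: ·
e13 deliver 0→2: ·
e14 deliver 0→2: ·
e15 propose(1,'r'): ·
e16 deliver 1→0: ·
e17 deliver 0→1: ·
e18 deliver 1→2: 2[back,v=1,r]
e19 deliver 2→1: ·
e20 deliver 1→4: ·
e21 deliver 4→1: 1[back,v=2,-]
e22 timeout(2): 2[prim,v=2,r]
e23 propose(1,'s'): ·
e24 deliver 1→0: ·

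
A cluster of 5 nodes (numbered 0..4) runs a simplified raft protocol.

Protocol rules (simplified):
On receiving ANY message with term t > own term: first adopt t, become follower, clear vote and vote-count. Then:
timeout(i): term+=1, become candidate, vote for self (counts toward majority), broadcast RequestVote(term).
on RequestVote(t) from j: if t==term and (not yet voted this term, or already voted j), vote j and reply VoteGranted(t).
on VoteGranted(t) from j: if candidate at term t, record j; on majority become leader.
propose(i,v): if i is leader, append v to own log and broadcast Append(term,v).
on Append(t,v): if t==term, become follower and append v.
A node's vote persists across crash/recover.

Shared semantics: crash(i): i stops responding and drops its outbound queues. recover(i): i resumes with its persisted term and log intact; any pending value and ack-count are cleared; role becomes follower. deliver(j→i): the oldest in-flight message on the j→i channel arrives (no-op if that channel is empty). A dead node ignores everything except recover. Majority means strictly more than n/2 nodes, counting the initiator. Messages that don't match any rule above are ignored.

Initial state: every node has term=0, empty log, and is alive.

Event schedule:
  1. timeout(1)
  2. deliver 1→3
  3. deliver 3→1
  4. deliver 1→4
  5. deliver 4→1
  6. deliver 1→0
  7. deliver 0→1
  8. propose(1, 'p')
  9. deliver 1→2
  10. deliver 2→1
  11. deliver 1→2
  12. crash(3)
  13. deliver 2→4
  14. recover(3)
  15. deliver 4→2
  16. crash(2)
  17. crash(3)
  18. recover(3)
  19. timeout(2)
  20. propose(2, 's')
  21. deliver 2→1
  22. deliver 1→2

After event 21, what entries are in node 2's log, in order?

p

[1] timeout(1) → N1(cand t1 [-])
[2] deliver 1→3 → N3(foll t1 [-])
[3] deliver 3→1 → ∅
[4] deliver 1→4 → N4(foll t1 [-])
[5] deliver 4→1 → N1(lead t1 [-])
[6] deliver 1→0 → N0(foll t1 [-])
[7] deliver 0→1 → ∅
[8] propose(1,'p') → N1(lead t1 [p])
[9] deliver 1→2 → N2(foll t1 [-])
[10] deliver 2→1 → ∅
[11] deliver 1→2 → N2(foll t1 [p])
[12] crash(3) → N3(✗foll t1 [-])
[13] deliver 2→4 → ∅
[14] recover(3) → N3(foll t1 [-])
[15] deliver 4→2 → ∅
[16] crash(2) → N2(✗foll t1 [p])
[17] crash(3) → N3(✗foll t1 [-])
[18] recover(3) → N3(foll t1 [-])
[19] timeout(2) → ∅
[20] propose(2,'s') → ∅
[21] deliver 2→1 → ∅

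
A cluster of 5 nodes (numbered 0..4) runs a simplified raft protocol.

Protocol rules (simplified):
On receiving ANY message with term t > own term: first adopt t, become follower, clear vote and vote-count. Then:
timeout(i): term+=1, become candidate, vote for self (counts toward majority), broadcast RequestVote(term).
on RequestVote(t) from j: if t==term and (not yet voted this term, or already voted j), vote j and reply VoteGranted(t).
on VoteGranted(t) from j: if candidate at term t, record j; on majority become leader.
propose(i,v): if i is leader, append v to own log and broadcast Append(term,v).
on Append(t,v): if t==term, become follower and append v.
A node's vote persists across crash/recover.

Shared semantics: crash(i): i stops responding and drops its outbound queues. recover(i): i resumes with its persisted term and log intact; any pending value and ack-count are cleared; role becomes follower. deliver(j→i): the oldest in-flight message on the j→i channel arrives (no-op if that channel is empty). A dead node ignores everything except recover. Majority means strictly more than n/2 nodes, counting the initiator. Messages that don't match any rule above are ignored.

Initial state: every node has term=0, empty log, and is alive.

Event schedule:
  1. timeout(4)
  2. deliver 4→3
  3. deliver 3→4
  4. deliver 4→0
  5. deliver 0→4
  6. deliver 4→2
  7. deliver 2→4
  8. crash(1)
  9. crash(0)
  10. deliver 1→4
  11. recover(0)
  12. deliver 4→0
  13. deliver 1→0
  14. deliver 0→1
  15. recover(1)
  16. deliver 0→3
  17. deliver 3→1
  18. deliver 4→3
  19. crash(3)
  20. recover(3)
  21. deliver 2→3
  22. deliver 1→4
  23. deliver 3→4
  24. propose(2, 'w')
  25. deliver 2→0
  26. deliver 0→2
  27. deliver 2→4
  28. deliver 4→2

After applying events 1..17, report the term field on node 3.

after 1 — timeout(4): n4:cand/t1/[-]
after 2 — deliver 4→3: n3:foll/t1/[-]
after 3 — deliver 3→4: ·
after 4 — deliver 4→0: n0:foll/t1/[-]
after 5 — deliver 0→4: n4:lead/t1/[-]
after 6 — deliver 4→2: n2:foll/t1/[-]
after 7 — deliver 2→4: ·
after 8 — crash(1): n1:✗foll/t0/[-]
after 9 — crash(0): n0:✗foll/t1/[-]
after 10 — deliver 1→4: ·
after 11 — recover(0): n0:foll/t1/[-]
after 12 — deliver 4→0: ·
after 13 — deliver 1→0: ·
after 14 — deliver 0→1: ·
after 15 — recover(1): n1:foll/t0/[-]
after 16 — deliver 0→3: ·
after 17 — deliver 3→1: ·

1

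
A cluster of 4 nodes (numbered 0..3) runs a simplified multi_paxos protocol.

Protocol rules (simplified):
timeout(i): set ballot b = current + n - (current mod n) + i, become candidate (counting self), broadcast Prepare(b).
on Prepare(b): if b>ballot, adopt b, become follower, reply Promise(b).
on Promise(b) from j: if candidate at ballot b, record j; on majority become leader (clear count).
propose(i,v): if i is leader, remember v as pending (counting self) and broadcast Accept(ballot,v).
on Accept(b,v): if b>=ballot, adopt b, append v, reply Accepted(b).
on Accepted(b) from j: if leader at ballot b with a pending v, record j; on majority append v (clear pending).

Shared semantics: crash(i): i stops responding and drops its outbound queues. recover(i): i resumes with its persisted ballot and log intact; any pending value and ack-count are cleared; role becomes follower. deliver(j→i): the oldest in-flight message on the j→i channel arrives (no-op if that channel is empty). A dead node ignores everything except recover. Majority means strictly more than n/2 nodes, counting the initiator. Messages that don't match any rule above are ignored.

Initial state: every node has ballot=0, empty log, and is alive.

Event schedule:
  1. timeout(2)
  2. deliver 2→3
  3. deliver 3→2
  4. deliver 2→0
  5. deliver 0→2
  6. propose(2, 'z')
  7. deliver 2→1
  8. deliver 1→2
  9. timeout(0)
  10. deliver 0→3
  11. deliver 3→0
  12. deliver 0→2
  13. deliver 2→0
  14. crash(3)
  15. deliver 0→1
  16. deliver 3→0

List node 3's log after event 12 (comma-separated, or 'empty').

empty

e1 timeout(2): 2[cand,b=6,-]
e2 deliver 2→3: 3[foll,b=6,-]
e3 deliver 3→2: ·
e4 deliver 2→0: 0[foll,b=6,-]
e5 deliver 0→2: 2[lead,b=6,-]
e6 propose(2,'z'): ·
e7 deliver 2→1: 1[foll,b=6,-]
e8 deliver 1→2: ·
e9 timeout(0): 0[cand,b=8,-]
e10 deliver 0→3: 3[foll,b=8,-]
e11 deliver 3→0: ·
e12 deliver 0→2: 2[foll,b=8,-]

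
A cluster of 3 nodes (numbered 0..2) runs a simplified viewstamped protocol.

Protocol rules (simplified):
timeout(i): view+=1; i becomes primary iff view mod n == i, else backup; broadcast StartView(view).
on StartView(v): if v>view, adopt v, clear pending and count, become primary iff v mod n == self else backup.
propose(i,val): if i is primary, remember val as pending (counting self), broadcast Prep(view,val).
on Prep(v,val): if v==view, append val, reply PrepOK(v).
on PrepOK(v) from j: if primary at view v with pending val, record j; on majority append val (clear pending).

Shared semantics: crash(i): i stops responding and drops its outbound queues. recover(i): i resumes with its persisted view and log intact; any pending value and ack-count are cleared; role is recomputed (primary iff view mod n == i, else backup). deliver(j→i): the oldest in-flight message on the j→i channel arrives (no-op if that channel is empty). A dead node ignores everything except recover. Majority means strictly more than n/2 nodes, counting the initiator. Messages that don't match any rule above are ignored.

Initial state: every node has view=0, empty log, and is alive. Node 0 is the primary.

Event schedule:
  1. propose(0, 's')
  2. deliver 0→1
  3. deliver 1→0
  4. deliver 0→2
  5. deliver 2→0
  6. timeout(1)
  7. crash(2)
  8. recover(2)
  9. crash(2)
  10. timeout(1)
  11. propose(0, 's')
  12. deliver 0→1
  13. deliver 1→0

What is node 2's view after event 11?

0

[1] propose(0,'s') → ∅
[2] deliver 0→1 → N1(back v0 [s])
[3] deliver 1→0 → N0(prim v0 [s])
[4] deliver 0→2 → N2(back v0 [s])
[5] deliver 2→0 → ∅
[6] timeout(1) → N1(prim v1 [s])
[7] crash(2) → N2(✗back v0 [s])
[8] recover(2) → N2(back v0 [s])
[9] crash(2) → N2(✗back v0 [s])
[10] timeout(1) → N1(back v2 [s])
[11] propose(0,'s') → ∅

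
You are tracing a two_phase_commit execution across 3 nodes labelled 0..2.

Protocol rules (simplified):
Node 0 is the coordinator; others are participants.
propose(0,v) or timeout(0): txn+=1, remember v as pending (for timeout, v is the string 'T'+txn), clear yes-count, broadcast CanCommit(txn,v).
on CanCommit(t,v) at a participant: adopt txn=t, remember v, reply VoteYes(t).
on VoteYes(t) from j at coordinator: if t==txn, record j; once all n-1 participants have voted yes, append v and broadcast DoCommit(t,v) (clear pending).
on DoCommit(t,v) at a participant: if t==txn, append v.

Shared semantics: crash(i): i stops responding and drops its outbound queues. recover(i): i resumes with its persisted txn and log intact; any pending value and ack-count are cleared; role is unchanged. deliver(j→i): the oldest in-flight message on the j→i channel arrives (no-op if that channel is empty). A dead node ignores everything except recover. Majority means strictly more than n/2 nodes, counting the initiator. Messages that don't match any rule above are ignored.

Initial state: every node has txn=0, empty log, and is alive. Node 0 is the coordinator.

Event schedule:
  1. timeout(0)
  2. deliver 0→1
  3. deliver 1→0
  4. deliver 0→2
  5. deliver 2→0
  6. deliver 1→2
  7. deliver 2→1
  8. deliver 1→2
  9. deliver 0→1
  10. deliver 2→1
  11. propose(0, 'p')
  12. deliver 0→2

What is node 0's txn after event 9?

1

1. timeout(0):  <0:coor t1 ->
2. deliver 0→1:  <1:part t1 ->
3. deliver 1→0:  nop
4. deliver 0→2:  <2:part t1 ->
5. deliver 2→0:  <0:coor t1 T1>
6. deliver 1→2:  nop
7. deliver 2→1:  nop
8. deliver 1→2:  nop
9. deliver 0→1:  <1:part t1 T1>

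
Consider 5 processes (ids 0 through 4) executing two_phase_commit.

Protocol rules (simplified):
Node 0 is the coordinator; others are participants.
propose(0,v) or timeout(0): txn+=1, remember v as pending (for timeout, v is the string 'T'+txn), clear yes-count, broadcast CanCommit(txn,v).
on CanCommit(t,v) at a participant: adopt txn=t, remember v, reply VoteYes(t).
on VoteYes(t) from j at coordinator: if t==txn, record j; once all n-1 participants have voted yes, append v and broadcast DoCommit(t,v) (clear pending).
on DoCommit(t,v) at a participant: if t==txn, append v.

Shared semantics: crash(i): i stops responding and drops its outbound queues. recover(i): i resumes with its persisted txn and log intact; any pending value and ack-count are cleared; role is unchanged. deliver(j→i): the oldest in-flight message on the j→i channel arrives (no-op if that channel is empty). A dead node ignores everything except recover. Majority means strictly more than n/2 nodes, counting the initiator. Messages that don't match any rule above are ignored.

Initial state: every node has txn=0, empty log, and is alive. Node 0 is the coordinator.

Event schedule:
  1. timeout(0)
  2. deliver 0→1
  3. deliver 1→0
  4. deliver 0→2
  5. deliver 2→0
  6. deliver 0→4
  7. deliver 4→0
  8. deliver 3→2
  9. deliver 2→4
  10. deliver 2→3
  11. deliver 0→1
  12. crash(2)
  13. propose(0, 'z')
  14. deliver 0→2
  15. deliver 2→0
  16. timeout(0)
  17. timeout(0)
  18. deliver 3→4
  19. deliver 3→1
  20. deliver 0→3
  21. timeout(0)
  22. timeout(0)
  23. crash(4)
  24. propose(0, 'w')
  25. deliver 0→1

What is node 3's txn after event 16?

0

1. timeout(0):  <0:coor t1 ->
2. deliver 0→1:  <1:part t1 ->
3. deliver 1→0:  nop
4. deliver 0→2:  <2:part t1 ->
5. deliver 2→0:  nop
6. deliver 0→4:  <4:part t1 ->
7. deliver 4→0:  nop
8. deliver 3→2:  nop
9. deliver 2→4:  nop
10. deliver 2→3:  nop
11. deliver 0→1:  nop
12. crash(2):  <2:✗part t1 ->
13. propose(0,'z'):  <0:coor t2 ->
14. deliver 0→2:  nop
15. deliver 2→0:  nop
16. timeout(0):  <0:coor t3 ->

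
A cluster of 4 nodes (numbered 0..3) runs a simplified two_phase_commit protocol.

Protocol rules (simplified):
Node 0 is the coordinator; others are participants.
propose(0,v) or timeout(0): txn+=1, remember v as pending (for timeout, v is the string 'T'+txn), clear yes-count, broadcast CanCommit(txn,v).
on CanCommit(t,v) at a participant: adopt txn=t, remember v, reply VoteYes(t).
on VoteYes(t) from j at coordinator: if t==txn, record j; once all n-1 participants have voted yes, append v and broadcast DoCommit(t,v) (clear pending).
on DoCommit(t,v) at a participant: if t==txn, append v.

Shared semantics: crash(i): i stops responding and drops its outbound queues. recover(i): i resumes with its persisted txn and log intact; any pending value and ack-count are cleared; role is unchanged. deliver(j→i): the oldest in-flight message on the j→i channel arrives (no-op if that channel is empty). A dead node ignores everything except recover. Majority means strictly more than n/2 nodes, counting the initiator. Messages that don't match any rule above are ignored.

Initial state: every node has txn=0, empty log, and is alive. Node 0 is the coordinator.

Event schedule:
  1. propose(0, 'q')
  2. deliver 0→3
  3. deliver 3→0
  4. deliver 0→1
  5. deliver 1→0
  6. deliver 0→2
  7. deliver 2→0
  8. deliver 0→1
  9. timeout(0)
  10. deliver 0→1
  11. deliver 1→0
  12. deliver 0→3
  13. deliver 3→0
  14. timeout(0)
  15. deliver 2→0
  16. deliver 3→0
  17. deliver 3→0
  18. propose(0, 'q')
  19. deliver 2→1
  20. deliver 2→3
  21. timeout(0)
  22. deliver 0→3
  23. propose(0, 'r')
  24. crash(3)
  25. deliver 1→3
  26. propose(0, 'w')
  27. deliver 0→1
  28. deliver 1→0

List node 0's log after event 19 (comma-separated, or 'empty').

q

after 1 — propose(0,'q'): n0:coor/t1/[-]
after 2 — deliver 0→3: n3:part/t1/[-]
after 3 — deliver 3→0: ·
after 4 — deliver 0→1: n1:part/t1/[-]
after 5 — deliver 1→0: ·
after 6 — deliver 0→2: n2:part/t1/[-]
after 7 — deliver 2→0: n0:coor/t1/[q]
after 8 — deliver 0→1: n1:part/t1/[q]
after 9 — timeout(0): n0:coor/t2/[q]
after 10 — deliver 0→1: n1:part/t2/[q]
after 11 — deliver 1→0: ·
after 12 — deliver 0→3: n3:part/t1/[q]
after 13 — deliver 3→0: ·
after 14 — timeout(0): n0:coor/t3/[q]
after 15 — deliver 2→0: ·
after 16 — deliver 3→0: ·
after 17 — deliver 3→0: ·
after 18 — propose(0,'q'): n0:coor/t4/[q]
after 19 — deliver 2→1: ·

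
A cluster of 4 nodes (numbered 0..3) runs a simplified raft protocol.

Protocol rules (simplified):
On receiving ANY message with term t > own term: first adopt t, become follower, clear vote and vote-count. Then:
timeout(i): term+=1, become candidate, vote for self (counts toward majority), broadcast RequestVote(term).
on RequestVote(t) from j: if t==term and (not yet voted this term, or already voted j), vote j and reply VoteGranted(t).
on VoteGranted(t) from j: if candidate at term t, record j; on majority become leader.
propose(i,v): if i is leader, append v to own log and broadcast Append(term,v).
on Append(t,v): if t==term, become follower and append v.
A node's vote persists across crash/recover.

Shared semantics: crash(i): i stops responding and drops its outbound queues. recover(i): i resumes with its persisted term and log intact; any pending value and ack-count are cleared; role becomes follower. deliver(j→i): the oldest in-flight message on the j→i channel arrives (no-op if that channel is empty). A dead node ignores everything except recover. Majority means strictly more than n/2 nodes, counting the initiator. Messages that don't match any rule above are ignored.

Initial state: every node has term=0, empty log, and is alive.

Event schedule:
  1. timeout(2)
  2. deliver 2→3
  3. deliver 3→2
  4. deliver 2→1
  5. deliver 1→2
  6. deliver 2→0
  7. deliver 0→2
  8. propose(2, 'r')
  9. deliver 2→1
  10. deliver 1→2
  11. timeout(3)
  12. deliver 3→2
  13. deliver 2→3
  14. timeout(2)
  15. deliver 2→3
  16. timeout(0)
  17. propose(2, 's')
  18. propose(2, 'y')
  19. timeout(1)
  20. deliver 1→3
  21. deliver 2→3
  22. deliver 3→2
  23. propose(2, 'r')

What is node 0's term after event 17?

2

step 1 timeout(2): 2={cand,t=1,log=-}
step 2 deliver 2→3: 3={foll,t=1,log=-}
step 3 deliver 3→2: —
step 4 deliver 2→1: 1={foll,t=1,log=-}
step 5 deliver 1→2: 2={lead,t=1,log=-}
step 6 deliver 2→0: 0={foll,t=1,log=-}
step 7 deliver 0→2: —
step 8 propose(2,'r'): 2={lead,t=1,log=r}
step 9 deliver 2→1: 1={foll,t=1,log=r}
step 10 deliver 1→2: —
step 11 timeout(3): 3={cand,t=2,log=-}
step 12 deliver 3→2: 2={foll,t=2,log=r}
step 13 deliver 2→3: —
step 14 timeout(2): 2={cand,t=3,log=r}
step 15 deliver 2→3: —
step 16 timeout(0): 0={cand,t=2,log=-}
step 17 propose(2,'s'): —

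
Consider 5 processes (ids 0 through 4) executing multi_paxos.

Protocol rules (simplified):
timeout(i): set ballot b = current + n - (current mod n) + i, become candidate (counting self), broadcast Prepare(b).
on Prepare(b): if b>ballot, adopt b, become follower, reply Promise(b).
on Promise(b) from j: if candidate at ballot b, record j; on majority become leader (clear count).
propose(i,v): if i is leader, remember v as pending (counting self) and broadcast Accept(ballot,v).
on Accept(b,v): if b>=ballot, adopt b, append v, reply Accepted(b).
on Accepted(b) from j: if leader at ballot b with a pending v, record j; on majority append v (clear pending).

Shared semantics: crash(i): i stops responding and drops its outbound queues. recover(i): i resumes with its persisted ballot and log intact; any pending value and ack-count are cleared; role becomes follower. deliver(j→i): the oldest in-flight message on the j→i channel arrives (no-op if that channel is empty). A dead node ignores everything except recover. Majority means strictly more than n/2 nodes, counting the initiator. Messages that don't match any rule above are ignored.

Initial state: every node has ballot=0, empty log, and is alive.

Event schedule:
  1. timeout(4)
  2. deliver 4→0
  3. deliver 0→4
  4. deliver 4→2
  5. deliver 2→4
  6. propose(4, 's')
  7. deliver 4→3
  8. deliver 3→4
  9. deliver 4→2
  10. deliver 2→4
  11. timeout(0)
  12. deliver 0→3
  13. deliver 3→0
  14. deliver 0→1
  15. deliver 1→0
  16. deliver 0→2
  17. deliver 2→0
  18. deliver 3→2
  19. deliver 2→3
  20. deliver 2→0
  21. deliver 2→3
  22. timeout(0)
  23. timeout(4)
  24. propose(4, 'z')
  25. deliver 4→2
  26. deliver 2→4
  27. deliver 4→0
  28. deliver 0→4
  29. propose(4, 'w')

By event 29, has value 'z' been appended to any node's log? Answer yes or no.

step 1 timeout(4): 4={cand,b=9,log=-}
step 2 deliver 4→0: 0={foll,b=9,log=-}
step 3 deliver 0→4: —
step 4 deliver 4→2: 2={foll,b=9,log=-}
step 5 deliver 2→4: 4={lead,b=9,log=-}
step 6 propose(4,'s'): —
step 7 deliver 4→3: 3={foll,b=9,log=-}
step 8 deliver 3→4: —
step 9 deliver 4→2: 2={foll,b=9,log=s}
step 10 deliver 2→4: —
step 11 timeout(0): 0={cand,b=10,log=-}
step 12 deliver 0→3: 3={foll,b=10,log=-}
step 13 deliver 3→0: —
step 14 deliver 0→1: 1={foll,b=10,log=-}
step 15 deliver 1→0: 0={lead,b=10,log=-}
step 16 deliver 0→2: 2={foll,b=10,log=s}
step 17 deliver 2→0: —
step 18 deliver 3→2: —
step 19 deliver 2→3: —
step 20 deliver 2→0: —
step 21 deliver 2→3: —
step 22 timeout(0): 0={cand,b=15,log=-}
step 23 timeout(4): 4={cand,b=14,log=-}
step 24 propose(4,'z'): —
step 25 deliver 4→2: 2={foll,b=14,log=s}
step 26 deliver 2→4: —
step 27 deliver 4→0: —
step 28 deliver 0→4: —
step 29 propose(4,'w'): —

no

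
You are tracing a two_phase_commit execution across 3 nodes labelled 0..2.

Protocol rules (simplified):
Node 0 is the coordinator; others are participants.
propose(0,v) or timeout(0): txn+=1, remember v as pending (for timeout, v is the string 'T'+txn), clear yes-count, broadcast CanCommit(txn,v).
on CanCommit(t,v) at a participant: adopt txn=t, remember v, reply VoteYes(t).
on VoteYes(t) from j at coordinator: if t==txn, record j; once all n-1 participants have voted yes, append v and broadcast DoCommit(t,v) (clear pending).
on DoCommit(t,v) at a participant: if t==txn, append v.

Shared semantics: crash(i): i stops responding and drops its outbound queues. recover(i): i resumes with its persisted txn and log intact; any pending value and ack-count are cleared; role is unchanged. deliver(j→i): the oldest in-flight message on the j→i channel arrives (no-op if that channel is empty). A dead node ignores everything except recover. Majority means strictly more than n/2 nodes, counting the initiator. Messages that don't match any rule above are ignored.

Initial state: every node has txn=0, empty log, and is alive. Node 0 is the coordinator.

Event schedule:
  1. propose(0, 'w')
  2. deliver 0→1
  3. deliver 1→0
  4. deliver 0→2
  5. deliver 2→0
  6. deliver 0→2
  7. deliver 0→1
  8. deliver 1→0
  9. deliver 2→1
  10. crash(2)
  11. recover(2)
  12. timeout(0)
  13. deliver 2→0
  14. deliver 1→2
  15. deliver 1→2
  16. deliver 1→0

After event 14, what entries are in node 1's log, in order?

w

after 1 — propose(0,'w'): n0:coor/t1/[-]
after 2 — deliver 0→1: n1:part/t1/[-]
after 3 — deliver 1→0: ·
after 4 — deliver 0→2: n2:part/t1/[-]
after 5 — deliver 2→0: n0:coor/t1/[w]
after 6 — deliver 0→2: n2:part/t1/[w]
after 7 — deliver 0→1: n1:part/t1/[w]
after 8 — deliver 1→0: ·
after 9 — deliver 2→1: ·
after 10 — crash(2): n2:✗part/t1/[w]
after 11 — recover(2): n2:part/t1/[w]
after 12 — timeout(0): n0:coor/t2/[w]
after 13 — deliver 2→0: ·
after 14 — deliver 1→2: ·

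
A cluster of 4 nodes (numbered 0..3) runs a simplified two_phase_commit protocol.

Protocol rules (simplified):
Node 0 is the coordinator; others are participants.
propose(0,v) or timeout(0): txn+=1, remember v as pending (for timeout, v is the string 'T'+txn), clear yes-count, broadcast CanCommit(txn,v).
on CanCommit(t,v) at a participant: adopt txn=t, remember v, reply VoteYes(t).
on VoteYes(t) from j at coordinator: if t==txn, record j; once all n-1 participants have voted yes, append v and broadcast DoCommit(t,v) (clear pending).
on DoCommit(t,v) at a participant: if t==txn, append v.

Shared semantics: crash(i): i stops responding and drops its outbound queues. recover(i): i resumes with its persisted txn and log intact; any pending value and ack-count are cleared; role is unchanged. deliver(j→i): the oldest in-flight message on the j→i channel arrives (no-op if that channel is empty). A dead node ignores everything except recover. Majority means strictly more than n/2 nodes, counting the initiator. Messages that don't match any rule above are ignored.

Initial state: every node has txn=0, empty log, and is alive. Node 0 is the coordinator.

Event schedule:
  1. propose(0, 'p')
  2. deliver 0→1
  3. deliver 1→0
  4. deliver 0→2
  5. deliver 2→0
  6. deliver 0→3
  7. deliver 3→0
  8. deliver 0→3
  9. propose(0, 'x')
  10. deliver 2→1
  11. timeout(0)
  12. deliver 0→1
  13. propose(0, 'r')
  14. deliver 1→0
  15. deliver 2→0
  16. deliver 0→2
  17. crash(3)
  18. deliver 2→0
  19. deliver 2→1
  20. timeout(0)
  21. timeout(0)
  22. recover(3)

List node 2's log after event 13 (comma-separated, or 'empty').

empty

e1 propose(0,'p'): 0[coor,t=1,-]
e2 deliver 0→1: 1[part,t=1,-]
e3 deliver 1→0: ·
e4 deliver 0→2: 2[part,t=1,-]
e5 deliver 2→0: ·
e6 deliver 0→3: 3[part,t=1,-]
e7 deliver 3→0: 0[coor,t=1,p]
e8 deliver 0→3: 3[part,t=1,p]
e9 propose(0,'x'): 0[coor,t=2,p]
e10 deliver 2→1: ·
e11 timeout(0): 0[coor,t=3,p]
e12 deliver 0→1: 1[part,t=1,p]
e13 propose(0,'r'): 0[coor,t=4,p]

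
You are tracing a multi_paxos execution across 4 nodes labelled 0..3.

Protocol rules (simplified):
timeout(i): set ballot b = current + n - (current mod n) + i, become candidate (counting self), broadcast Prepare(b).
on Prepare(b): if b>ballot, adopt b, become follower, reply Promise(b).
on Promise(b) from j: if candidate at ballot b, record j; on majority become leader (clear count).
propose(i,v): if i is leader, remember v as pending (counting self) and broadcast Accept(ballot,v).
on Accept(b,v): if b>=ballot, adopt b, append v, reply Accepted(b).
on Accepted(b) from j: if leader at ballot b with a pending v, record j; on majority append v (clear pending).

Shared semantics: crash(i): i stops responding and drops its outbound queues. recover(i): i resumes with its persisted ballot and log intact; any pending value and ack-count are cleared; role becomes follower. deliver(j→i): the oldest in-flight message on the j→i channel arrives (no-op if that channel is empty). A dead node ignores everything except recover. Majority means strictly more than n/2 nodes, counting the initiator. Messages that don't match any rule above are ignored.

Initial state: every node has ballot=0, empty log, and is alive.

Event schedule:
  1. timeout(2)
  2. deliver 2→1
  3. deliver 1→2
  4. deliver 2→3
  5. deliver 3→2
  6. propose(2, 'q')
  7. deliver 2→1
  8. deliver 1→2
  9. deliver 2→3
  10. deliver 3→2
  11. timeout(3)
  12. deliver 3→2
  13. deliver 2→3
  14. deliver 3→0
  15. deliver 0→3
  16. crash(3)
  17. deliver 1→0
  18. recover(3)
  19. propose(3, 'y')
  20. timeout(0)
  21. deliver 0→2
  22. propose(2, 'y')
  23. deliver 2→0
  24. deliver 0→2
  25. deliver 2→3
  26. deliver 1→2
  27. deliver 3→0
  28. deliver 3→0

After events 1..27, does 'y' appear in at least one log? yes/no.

[1] timeout(2) → N2(cand b6 [-])
[2] deliver 2→1 → N1(foll b6 [-])
[3] deliver 1→2 → ∅
[4] deliver 2→3 → N3(foll b6 [-])
[5] deliver 3→2 → N2(lead b6 [-])
[6] propose(2,'q') → ∅
[7] deliver 2→1 → N1(foll b6 [q])
[8] deliver 1→2 → ∅
[9] deliver 2→3 → N3(foll b6 [q])
[10] deliver 3→2 → N2(lead b6 [q])
[11] timeout(3) → N3(cand b11 [q])
[12] deliver 3→2 → N2(foll b11 [q])
[13] deliver 2→3 → ∅
[14] deliver 3→0 → N0(foll b11 [-])
[15] deliver 0→3 → N3(lead b11 [q])
[16] crash(3) → N3(✗lead b11 [q])
[17] deliver 1→0 → ∅
[18] recover(3) → N3(foll b11 [q])
[19] propose(3,'y') → ∅
[20] timeout(0) → N0(cand b12 [-])
[21] deliver 0→2 → N2(foll b12 [q])
[22] propose(2,'y') → ∅
[23] deliver 2→0 → ∅
[24] deliver 0→2 → ∅
[25] deliver 2→3 → ∅
[26] deliver 1→2 → ∅
[27] deliver 3→0 → ∅

no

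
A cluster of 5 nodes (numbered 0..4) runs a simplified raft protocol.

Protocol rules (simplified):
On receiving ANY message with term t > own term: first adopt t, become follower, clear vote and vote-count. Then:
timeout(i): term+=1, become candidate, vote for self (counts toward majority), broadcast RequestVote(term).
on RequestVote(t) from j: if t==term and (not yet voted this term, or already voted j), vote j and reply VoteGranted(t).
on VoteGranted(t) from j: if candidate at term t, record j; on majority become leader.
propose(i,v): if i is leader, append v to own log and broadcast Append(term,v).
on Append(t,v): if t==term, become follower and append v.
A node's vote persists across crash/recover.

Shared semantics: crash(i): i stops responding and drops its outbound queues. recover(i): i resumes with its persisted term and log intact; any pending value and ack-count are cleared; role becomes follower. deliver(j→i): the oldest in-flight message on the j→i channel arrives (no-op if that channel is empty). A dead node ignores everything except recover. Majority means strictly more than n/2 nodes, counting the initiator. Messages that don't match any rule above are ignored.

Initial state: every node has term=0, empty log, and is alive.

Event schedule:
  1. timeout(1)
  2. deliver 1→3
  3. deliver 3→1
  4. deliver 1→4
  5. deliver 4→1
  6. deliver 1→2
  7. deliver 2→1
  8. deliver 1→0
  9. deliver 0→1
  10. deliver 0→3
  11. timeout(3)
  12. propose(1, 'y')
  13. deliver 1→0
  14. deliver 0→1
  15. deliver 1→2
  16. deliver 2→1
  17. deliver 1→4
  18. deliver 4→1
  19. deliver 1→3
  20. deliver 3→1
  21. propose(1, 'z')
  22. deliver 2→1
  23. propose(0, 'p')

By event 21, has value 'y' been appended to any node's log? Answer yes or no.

after 1 — timeout(1): n1:cand/t1/[-]
after 2 — deliver 1→3: n3:foll/t1/[-]
after 3 — deliver 3→1: ·
after 4 — deliver 1→4: n4:foll/t1/[-]
after 5 — deliver 4→1: n1:lead/t1/[-]
after 6 — deliver 1→2: n2:foll/t1/[-]
after 7 — deliver 2→1: ·
after 8 — deliver 1→0: n0:foll/t1/[-]
after 9 — deliver 0→1: ·
after 10 — deliver 0→3: ·
after 11 — timeout(3): n3:cand/t2/[-]
after 12 — propose(1,'y'): n1:lead/t1/[y]
after 13 — deliver 1→0: n0:foll/t1/[y]
after 14 — deliver 0→1: ·
after 15 — deliver 1→2: n2:foll/t1/[y]
after 16 — deliver 2→1: ·
after 17 — deliver 1→4: n4:foll/t1/[y]
after 18 — deliver 4→1: ·
after 19 — deliver 1→3: ·
after 20 — deliver 3→1: n1:foll/t2/[y]
after 21 — propose(1,'z'): ·

yes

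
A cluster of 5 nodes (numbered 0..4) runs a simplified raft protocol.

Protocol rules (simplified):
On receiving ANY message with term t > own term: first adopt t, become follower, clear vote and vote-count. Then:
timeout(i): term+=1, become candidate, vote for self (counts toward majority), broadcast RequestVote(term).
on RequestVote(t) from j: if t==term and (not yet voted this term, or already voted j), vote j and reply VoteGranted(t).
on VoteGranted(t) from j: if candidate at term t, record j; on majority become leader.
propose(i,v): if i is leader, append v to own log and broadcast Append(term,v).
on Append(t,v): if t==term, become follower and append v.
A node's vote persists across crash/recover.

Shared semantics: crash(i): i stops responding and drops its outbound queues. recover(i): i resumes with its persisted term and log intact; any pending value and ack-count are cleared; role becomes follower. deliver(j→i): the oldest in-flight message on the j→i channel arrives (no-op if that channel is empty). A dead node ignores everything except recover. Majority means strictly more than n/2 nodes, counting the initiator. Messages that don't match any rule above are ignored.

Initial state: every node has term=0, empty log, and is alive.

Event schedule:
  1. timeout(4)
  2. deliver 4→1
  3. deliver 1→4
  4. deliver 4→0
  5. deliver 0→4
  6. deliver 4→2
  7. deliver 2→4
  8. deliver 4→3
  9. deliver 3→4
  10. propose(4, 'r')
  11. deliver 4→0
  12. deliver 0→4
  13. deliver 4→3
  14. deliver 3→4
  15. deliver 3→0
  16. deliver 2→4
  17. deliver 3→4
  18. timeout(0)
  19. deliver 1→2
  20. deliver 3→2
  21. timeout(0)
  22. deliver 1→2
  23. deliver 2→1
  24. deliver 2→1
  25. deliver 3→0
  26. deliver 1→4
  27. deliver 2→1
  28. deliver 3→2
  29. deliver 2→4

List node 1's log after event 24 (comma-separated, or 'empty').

empty

e1 timeout(4): 4[cand,t=1,-]
e2 deliver 4→1: 1[foll,t=1,-]
e3 deliver 1→4: ·
e4 deliver 4→0: 0[foll,t=1,-]
e5 deliver 0→4: 4[lead,t=1,-]
e6 deliver 4→2: 2[foll,t=1,-]
e7 deliver 2→4: ·
e8 deliver 4→3: 3[foll,t=1,-]
e9 deliver 3→4: ·
e10 propose(4,'r'): 4[lead,t=1,r]
e11 deliver 4→0: 0[foll,t=1,r]
e12 deliver 0→4: ·
e13 deliver 4→3: 3[foll,t=1,r]
e14 deliver 3→4: ·
e15 deliver 3→0: ·
e16 deliver 2→4: ·
e17 deliver 3→4: ·
e18 timeout(0): 0[cand,t=2,r]
e19 deliver 1→2: ·
e20 deliver 3→2: ·
e21 timeout(0): 0[cand,t=3,r]
e22 deliver 1→2: ·
e23 deliver 2→1: ·
e24 deliver 2→1: ·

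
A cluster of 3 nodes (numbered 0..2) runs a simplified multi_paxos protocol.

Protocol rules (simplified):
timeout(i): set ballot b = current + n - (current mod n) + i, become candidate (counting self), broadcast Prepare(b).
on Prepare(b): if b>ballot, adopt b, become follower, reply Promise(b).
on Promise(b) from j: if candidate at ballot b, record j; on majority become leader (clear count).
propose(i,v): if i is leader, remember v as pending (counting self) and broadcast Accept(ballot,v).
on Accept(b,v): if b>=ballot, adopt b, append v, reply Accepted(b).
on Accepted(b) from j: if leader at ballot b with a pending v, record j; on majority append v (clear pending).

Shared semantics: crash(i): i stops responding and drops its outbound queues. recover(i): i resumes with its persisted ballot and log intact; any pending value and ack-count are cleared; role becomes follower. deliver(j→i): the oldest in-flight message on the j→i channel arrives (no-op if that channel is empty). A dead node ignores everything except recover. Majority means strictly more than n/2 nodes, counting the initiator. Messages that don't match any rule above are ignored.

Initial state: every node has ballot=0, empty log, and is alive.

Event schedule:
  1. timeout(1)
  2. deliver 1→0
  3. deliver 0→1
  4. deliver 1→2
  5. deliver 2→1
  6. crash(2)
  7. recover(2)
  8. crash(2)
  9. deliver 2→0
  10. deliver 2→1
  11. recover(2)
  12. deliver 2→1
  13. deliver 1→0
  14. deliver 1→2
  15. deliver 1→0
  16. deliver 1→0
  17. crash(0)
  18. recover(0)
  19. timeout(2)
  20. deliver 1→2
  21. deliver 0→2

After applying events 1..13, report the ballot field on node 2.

e1 timeout(1): 1[cand,b=4,-]
e2 deliver 1→0: 0[foll,b=4,-]
e3 deliver 0→1: 1[lead,b=4,-]
e4 deliver 1→2: 2[foll,b=4,-]
e5 deliver 2→1: ·
e6 crash(2): 2[✗foll,b=4,-]
e7 recover(2): 2[foll,b=4,-]
e8 crash(2): 2[✗foll,b=4,-]
e9 deliver 2→0: ·
e10 deliver 2→1: ·
e11 recover(2): 2[foll,b=4,-]
e12 deliver 2→1: ·
e13 deliver 1→0: ·

4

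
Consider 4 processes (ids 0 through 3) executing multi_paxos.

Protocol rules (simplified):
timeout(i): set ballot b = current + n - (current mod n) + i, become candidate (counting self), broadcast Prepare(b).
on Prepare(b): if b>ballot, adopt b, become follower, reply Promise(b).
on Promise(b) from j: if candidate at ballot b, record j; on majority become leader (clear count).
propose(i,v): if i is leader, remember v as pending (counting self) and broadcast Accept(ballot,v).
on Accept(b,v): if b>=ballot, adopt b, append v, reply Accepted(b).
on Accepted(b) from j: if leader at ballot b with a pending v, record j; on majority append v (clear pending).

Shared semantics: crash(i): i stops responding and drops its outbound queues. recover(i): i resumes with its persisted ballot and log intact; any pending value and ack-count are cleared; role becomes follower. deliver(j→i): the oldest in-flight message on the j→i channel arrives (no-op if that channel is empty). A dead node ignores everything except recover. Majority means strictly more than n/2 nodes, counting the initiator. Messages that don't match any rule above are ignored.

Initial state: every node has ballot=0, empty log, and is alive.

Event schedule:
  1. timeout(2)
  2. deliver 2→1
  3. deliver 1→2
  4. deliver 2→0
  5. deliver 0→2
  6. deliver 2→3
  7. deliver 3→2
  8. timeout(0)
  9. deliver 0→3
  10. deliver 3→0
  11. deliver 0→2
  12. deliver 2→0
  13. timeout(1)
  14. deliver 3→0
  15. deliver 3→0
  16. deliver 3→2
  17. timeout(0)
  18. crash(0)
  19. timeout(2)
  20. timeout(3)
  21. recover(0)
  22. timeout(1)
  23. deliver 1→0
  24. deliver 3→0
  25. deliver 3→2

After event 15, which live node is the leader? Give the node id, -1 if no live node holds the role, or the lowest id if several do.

0

after 1 — timeout(2): n2:cand/b6/[-]
after 2 — deliver 2→1: n1:foll/b6/[-]
after 3 — deliver 1→2: ·
after 4 — deliver 2→0: n0:foll/b6/[-]
after 5 — deliver 0→2: n2:lead/b6/[-]
after 6 — deliver 2→3: n3:foll/b6/[-]
after 7 — deliver 3→2: ·
after 8 — timeout(0): n0:cand/b8/[-]
after 9 — deliver 0→3: n3:foll/b8/[-]
after 10 — deliver 3→0: ·
after 11 — deliver 0→2: n2:foll/b8/[-]
after 12 — deliver 2→0: n0:lead/b8/[-]
after 13 — timeout(1): n1:cand/b9/[-]
after 14 — deliver 3→0: ·
after 15 — deliver 3→0: ·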